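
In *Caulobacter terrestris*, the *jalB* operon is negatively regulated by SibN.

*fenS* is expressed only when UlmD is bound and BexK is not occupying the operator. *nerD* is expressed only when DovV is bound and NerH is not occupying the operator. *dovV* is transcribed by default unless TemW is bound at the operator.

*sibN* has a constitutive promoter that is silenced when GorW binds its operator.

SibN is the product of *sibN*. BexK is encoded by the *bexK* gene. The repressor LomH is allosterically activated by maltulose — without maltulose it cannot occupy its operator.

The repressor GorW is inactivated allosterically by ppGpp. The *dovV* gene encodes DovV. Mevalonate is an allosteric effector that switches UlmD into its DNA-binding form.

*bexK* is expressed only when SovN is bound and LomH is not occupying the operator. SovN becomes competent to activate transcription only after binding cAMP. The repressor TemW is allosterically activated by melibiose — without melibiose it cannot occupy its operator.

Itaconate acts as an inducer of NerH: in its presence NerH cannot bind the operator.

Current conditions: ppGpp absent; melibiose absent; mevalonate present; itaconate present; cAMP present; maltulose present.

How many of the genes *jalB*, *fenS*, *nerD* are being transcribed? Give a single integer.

ppGpp is absent, so GorW is active.
With repressor GorW bound, *sibN* is not transcribed.
So SibN is not produced.
With no repressor bound, *jalB* is transcribed.
→ *jalB* is ON.
Mevalonate is present, so UlmD is active.
cAMP is present, so SovN is active.
Maltulose is present, so LomH is active.
With repressor LomH bound, *bexK* is not transcribed.
So BexK is not produced.
No repressor is bound and UlmD is active, so *fenS* is transcribed.
→ *fenS* is ON.
Itaconate is present, so NerH is inactive.
Melibiose is absent, so TemW is inactive.
With no repressor bound, *dovV* is transcribed.
So DovV is produced and active.
No repressor is bound and DovV is active, so *nerD* is transcribed.
→ *nerD* is ON.
3 of the 3 genes are transcribed.

3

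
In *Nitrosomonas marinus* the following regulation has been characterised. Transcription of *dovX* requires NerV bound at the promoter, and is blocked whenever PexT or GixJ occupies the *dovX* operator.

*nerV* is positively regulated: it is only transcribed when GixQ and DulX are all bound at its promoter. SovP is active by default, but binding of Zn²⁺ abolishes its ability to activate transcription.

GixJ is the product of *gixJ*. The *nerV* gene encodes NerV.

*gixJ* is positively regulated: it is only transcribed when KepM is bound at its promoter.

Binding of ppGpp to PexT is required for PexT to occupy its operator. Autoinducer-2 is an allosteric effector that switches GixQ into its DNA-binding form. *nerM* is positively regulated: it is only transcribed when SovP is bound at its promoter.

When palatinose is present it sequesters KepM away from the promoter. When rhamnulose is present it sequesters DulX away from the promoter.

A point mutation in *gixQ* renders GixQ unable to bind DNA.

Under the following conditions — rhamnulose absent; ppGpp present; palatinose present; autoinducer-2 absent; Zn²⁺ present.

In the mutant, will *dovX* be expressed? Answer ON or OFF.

ppGpp is present, so PexT is active.
GixQ is non-functional in this strain, so it has no effect.
Rhamnulose is absent, so DulX is active.
Required activator GixQ is absent, so *nerV* is not transcribed.
So NerV is not produced.
Palatinose is present, so KepM is inactive.
Required activator KepM is absent, so *gixJ* is not transcribed.
So GixJ is not produced.
With repressor PexT bound, *dovX* is not transcribed.

OFF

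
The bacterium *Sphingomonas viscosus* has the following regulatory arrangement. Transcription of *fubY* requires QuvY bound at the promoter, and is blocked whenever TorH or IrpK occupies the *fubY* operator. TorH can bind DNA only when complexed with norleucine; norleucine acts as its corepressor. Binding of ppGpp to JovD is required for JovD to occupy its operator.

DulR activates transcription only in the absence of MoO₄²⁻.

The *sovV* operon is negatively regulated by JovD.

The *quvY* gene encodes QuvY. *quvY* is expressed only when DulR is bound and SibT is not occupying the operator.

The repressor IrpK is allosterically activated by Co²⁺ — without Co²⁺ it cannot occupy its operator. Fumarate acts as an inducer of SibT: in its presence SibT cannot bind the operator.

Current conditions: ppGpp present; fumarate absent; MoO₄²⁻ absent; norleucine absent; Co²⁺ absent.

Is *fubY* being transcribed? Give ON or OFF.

Norleucine is absent, so TorH is inactive.
Fumarate is absent, so SibT is active.
MoO₄²⁻ is absent, so DulR is active.
With repressor SibT bound, *quvY* is not transcribed.
So QuvY is not produced.
Co²⁺ is absent, so IrpK is inactive.
Required activator QuvY is absent, so *fubY* is not transcribed.

OFF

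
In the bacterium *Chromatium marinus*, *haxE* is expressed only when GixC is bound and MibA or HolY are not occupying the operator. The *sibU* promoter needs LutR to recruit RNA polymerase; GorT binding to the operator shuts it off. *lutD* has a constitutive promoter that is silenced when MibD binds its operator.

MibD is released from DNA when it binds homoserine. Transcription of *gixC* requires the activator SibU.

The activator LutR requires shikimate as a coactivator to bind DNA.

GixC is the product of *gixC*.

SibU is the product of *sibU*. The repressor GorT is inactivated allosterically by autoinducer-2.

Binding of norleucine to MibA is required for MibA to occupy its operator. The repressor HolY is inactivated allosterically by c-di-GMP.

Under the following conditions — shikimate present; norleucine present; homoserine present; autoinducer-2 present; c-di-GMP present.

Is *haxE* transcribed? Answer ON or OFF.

Norleucine is present, so MibA is active.
c-di-GMP is present, so HolY is inactive.
Shikimate is present, so LutR is active.
Autoinducer-2 is present, so GorT is inactive.
No repressor is bound and LutR is active, so *sibU* is transcribed.
So SibU is produced and active.
No repressor is bound and SibU is active, so *gixC* is transcribed.
So GixC is produced and active.
With repressor MibA bound, *haxE* is not transcribed.

OFF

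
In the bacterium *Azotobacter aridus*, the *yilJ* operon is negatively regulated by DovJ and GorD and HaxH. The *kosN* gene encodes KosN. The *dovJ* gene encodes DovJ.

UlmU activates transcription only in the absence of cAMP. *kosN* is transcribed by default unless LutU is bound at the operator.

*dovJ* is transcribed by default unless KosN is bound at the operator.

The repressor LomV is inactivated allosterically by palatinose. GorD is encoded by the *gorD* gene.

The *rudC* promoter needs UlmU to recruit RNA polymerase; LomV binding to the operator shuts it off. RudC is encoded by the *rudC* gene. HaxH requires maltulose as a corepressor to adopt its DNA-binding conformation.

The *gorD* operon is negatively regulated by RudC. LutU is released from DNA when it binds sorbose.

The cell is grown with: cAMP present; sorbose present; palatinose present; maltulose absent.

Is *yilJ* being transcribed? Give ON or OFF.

Sorbose is present, so LutU is inactive.
With no repressor bound, *kosN* is transcribed.
So KosN is produced and active.
With repressor KosN bound, *dovJ* is not transcribed.
So DovJ is not produced.
Palatinose is present, so LomV is inactive.
cAMP is present, so UlmU is inactive.
Required activator UlmU is absent, so *rudC* is not transcribed.
So RudC is not produced.
With no repressor bound, *gorD* is transcribed.
So GorD is produced and active.
Maltulose is absent, so HaxH is inactive.
With repressor GorD bound, *yilJ* is not transcribed.

OFF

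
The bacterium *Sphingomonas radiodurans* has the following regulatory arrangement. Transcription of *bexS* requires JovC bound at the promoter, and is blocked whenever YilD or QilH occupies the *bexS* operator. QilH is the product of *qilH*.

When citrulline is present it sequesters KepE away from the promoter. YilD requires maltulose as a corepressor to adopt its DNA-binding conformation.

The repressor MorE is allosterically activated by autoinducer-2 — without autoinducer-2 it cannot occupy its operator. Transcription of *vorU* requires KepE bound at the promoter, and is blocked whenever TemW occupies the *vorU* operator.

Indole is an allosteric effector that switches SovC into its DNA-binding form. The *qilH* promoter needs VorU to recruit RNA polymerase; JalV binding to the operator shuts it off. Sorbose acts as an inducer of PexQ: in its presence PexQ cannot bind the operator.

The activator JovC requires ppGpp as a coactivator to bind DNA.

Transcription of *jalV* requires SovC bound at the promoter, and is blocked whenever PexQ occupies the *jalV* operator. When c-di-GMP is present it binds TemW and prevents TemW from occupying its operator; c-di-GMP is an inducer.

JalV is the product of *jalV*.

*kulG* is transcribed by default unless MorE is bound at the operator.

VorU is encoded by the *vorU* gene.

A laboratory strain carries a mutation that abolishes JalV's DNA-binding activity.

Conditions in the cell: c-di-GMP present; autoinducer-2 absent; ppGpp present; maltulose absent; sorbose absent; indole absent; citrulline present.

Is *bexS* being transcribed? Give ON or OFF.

ppGpp is present, so JovC is active.
Maltulose is absent, so YilD is inactive.
JalV is non-functional in this strain, so it has no effect.
c-di-GMP is present, so TemW is inactive.
Citrulline is present, so KepE is inactive.
Required activator KepE is absent, so *vorU* is not transcribed.
So VorU is not produced.
Required activator VorU is absent, so *qilH* is not transcribed.
So QilH is not produced.
No repressor is bound and JovC is active, so *bexS* is transcribed.

ON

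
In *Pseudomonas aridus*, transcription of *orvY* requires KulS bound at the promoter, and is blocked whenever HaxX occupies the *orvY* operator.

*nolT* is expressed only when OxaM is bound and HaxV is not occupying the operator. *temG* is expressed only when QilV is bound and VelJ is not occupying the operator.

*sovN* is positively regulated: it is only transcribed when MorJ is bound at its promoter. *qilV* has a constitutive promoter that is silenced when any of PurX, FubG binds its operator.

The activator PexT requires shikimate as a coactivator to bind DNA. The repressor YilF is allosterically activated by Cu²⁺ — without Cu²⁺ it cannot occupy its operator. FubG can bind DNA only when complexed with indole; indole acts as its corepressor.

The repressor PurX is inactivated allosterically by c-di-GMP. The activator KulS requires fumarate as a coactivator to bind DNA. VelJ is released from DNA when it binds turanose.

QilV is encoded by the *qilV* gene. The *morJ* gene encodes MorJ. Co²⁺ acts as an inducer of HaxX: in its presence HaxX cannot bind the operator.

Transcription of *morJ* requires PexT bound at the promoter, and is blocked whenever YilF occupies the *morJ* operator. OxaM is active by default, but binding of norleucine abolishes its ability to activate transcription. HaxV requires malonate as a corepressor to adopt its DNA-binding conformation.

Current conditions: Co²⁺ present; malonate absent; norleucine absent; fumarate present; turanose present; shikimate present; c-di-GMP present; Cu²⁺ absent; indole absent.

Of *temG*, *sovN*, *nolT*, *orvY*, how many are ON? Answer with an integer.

Turanose is present, so VelJ is inactive.
c-di-GMP is present, so PurX is inactive.
Indole is absent, so FubG is inactive.
With no repressor bound, *qilV* is transcribed.
So QilV is produced and active.
No repressor is bound and QilV is active, so *temG* is transcribed.
→ *temG* is ON.
Cu²⁺ is absent, so YilF is inactive.
Shikimate is present, so PexT is active.
No repressor is bound and PexT is active, so *morJ* is transcribed.
So MorJ is produced and active.
No repressor is bound and MorJ is active, so *sovN* is transcribed.
→ *sovN* is ON.
Norleucine is absent, so OxaM is active.
Malonate is absent, so HaxV is inactive.
No repressor is bound and OxaM is active, so *nolT* is transcribed.
→ *nolT* is ON.
Fumarate is present, so KulS is active.
Co²⁺ is present, so HaxX is inactive.
No repressor is bound and KulS is active, so *orvY* is transcribed.
→ *orvY* is ON.
4 of the 4 genes are transcribed.

4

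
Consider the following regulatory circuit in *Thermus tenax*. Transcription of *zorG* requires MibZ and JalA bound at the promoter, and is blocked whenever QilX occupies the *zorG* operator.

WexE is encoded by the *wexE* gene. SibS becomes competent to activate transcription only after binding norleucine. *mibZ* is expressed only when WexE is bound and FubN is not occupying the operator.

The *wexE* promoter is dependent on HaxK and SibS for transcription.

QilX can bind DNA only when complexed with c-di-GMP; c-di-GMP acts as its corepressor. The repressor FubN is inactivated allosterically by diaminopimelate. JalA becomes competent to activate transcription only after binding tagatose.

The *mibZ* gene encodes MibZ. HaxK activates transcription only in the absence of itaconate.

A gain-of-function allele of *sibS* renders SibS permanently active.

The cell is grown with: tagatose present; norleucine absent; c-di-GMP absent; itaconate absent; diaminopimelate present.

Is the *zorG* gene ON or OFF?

Itaconate is absent, so HaxK is active.
SibS is constitutively active in this strain.
No repressor is bound and HaxK and SibS are active, so *wexE* is transcribed.
So WexE is produced and active.
Diaminopimelate is present, so FubN is inactive.
No repressor is bound and WexE is active, so *mibZ* is transcribed.
So MibZ is produced and active.
Tagatose is present, so JalA is active.
c-di-GMP is absent, so QilX is inactive.
No repressor is bound and MibZ and JalA are active, so *zorG* is transcribed.

ON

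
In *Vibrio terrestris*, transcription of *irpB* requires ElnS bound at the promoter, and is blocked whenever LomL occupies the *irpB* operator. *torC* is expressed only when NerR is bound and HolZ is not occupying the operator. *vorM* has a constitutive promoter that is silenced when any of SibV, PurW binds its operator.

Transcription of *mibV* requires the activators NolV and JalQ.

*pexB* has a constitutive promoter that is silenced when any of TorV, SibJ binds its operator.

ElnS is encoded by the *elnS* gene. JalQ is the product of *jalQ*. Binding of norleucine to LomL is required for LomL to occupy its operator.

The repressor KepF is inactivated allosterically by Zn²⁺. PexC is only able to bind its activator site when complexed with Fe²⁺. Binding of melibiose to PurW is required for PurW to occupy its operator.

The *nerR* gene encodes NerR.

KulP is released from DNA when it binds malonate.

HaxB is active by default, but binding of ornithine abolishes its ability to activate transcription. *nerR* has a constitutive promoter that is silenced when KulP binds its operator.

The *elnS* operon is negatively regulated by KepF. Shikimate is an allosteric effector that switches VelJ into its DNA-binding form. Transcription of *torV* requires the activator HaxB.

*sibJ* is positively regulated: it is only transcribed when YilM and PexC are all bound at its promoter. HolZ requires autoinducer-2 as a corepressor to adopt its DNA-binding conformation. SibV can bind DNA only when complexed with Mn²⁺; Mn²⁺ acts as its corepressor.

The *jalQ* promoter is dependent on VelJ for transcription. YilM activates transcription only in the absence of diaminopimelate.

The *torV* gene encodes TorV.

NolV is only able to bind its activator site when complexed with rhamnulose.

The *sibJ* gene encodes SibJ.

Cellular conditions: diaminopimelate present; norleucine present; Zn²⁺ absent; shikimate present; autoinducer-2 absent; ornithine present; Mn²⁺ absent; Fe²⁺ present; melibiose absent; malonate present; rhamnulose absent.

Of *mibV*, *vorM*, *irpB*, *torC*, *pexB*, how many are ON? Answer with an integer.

3

Rhamnulose is absent, so NolV is inactive.
Shikimate is present, so VelJ is active.
No repressor is bound and VelJ is active, so *jalQ* is transcribed.
So JalQ is produced and active.
Required activator NolV is absent, so *mibV* is not transcribed.
→ *mibV* is OFF.
Mn²⁺ is absent, so SibV is inactive.
Melibiose is absent, so PurW is inactive.
With no repressor bound, *vorM* is transcribed.
→ *vorM* is ON.
Norleucine is present, so LomL is active.
Zn²⁺ is absent, so KepF is active.
With repressor KepF bound, *elnS* is not transcribed.
So ElnS is not produced.
With repressor LomL bound, *irpB* is not transcribed.
→ *irpB* is OFF.
Autoinducer-2 is absent, so HolZ is inactive.
Malonate is present, so KulP is inactive.
With no repressor bound, *nerR* is transcribed.
So NerR is produced and active.
No repressor is bound and NerR is active, so *torC* is transcribed.
→ *torC* is ON.
Ornithine is present, so HaxB is inactive.
Required activator HaxB is absent, so *torV* is not transcribed.
So TorV is not produced.
Diaminopimelate is present, so YilM is inactive.
Fe²⁺ is present, so PexC is active.
Required activator YilM is absent, so *sibJ* is not transcribed.
So SibJ is not produced.
With no repressor bound, *pexB* is transcribed.
→ *pexB* is ON.
3 of the 5 genes are transcribed.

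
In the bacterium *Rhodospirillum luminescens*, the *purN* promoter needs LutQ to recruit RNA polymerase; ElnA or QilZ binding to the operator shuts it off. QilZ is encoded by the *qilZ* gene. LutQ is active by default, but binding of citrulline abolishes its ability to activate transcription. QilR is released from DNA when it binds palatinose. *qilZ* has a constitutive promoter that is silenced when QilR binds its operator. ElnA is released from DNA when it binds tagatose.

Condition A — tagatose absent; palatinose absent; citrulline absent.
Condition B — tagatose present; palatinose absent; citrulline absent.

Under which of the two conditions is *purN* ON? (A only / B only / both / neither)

Condition A:
Tagatose is absent, so ElnA is active.
Palatinose is absent, so QilR is active.
With repressor QilR bound, *qilZ* is not transcribed.
So QilZ is not produced.
Citrulline is absent, so LutQ is active.
With repressor ElnA bound, *purN* is not transcribed.
→ *purN* is OFF in A.
Condition B:
Tagatose is present, so ElnA is inactive.
Palatinose is absent, so QilR is active.
With repressor QilR bound, *qilZ* is not transcribed.
So QilZ is not produced.
Citrulline is absent, so LutQ is active.
No repressor is bound and LutQ is active, so *purN* is transcribed.
→ *purN* is ON in B.

B only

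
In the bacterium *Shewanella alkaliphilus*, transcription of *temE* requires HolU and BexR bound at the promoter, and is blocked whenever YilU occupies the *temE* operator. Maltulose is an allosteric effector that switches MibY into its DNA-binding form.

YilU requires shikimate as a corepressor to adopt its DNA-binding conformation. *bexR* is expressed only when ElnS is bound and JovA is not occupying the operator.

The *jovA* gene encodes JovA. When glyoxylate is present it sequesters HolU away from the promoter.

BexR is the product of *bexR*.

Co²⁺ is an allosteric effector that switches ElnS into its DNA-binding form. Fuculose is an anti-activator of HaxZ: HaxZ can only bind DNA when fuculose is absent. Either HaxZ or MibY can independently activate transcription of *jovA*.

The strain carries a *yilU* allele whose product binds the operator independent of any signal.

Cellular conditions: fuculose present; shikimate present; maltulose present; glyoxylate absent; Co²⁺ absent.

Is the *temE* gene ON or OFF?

OFF

Glyoxylate is absent, so HolU is active.
Fuculose is present, so HaxZ is inactive.
Maltulose is present, so MibY is active.
Activator MibY is present, so *jovA* is transcribed.
So JovA is produced and active.
Co²⁺ is absent, so ElnS is inactive.
With repressor JovA bound, *bexR* is not transcribed.
So BexR is not produced.
YilU is constitutively active in this strain.
With repressor YilU bound, *temE* is not transcribed.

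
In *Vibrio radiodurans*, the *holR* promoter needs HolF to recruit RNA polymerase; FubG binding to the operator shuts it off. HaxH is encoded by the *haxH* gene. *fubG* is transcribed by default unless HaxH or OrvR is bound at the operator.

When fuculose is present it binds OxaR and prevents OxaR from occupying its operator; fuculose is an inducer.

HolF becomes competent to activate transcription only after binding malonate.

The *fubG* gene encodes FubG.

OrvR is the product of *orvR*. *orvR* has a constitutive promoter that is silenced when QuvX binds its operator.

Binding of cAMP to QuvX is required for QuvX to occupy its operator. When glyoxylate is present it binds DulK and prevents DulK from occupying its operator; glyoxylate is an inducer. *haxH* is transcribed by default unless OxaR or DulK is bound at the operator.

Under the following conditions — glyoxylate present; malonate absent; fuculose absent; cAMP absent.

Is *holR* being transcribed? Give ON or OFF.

Fuculose is absent, so OxaR is active.
Glyoxylate is present, so DulK is inactive.
With repressor OxaR bound, *haxH* is not transcribed.
So HaxH is not produced.
cAMP is absent, so QuvX is inactive.
With no repressor bound, *orvR* is transcribed.
So OrvR is produced and active.
With repressor OrvR bound, *fubG* is not transcribed.
So FubG is not produced.
Malonate is absent, so HolF is inactive.
Required activator HolF is absent, so *holR* is not transcribed.

OFF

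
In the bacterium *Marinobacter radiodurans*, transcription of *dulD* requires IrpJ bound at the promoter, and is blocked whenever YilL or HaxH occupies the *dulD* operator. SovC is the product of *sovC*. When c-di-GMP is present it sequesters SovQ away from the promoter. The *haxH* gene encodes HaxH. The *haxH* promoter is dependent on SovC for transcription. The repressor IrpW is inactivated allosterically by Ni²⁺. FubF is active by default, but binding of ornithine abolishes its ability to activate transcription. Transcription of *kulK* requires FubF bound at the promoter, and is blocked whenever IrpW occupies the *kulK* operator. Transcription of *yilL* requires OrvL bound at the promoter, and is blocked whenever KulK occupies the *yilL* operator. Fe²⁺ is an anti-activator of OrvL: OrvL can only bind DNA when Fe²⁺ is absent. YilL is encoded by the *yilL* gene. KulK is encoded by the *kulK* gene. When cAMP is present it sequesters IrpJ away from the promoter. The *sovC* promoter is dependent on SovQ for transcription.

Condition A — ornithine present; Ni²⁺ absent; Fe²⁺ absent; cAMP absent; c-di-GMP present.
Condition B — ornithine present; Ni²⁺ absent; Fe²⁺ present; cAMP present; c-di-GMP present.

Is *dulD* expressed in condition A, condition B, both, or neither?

Condition A:
Ornithine is present, so FubF is inactive.
Ni²⁺ is absent, so IrpW is active.
With repressor IrpW bound, *kulK* is not transcribed.
So KulK is not produced.
Fe²⁺ is absent, so OrvL is active.
No repressor is bound and OrvL is active, so *yilL* is transcribed.
So YilL is produced and active.
cAMP is absent, so IrpJ is active.
c-di-GMP is present, so SovQ is inactive.
Required activator SovQ is absent, so *sovC* is not transcribed.
So SovC is not produced.
Required activator SovC is absent, so *haxH* is not transcribed.
So HaxH is not produced.
With repressor YilL bound, *dulD* is not transcribed.
→ *dulD* is OFF in A.
Condition B:
Ornithine is present, so FubF is inactive.
Ni²⁺ is absent, so IrpW is active.
With repressor IrpW bound, *kulK* is not transcribed.
So KulK is not produced.
Fe²⁺ is present, so OrvL is inactive.
Required activator OrvL is absent, so *yilL* is not transcribed.
So YilL is not produced.
cAMP is present, so IrpJ is inactive.
c-di-GMP is present, so SovQ is inactive.
Required activator SovQ is absent, so *sovC* is not transcribed.
So SovC is not produced.
Required activator SovC is absent, so *haxH* is not transcribed.
So HaxH is not produced.
Required activator IrpJ is absent, so *dulD* is not transcribed.
→ *dulD* is OFF in B.

neither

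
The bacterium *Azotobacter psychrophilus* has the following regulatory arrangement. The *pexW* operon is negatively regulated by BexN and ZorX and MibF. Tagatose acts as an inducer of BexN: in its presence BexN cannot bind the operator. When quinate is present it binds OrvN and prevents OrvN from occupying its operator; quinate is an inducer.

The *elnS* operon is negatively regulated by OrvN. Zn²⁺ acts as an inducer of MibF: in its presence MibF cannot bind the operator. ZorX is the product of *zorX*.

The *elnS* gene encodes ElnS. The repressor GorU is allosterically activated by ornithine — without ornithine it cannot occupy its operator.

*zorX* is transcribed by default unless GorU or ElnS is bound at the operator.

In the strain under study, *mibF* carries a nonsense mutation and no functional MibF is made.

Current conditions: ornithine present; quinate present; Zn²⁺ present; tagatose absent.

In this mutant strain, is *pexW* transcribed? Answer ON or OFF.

OFF

Tagatose is absent, so BexN is active.
Ornithine is present, so GorU is active.
Quinate is present, so OrvN is inactive.
With no repressor bound, *elnS* is transcribed.
So ElnS is produced and active.
With repressor GorU bound, *zorX* is not transcribed.
So ZorX is not produced.
MibF is non-functional in this strain, so it has no effect.
With repressor BexN bound, *pexW* is not transcribed.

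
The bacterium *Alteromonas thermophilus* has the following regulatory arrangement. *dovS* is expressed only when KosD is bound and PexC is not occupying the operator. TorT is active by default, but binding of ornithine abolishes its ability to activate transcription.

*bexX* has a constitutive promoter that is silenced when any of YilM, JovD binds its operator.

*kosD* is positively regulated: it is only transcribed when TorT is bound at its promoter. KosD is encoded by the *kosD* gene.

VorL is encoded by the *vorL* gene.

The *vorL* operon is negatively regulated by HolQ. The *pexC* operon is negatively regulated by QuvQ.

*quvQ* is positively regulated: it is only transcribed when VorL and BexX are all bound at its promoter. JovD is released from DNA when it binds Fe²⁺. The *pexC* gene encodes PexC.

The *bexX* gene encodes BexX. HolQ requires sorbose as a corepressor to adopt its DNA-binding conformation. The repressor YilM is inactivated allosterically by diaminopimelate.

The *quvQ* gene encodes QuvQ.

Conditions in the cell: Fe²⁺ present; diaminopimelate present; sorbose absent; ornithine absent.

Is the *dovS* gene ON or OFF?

Ornithine is absent, so TorT is active.
No repressor is bound and TorT is active, so *kosD* is transcribed.
So KosD is produced and active.
Sorbose is absent, so HolQ is inactive.
With no repressor bound, *vorL* is transcribed.
So VorL is produced and active.
Diaminopimelate is present, so YilM is inactive.
Fe²⁺ is present, so JovD is inactive.
With no repressor bound, *bexX* is transcribed.
So BexX is produced and active.
No repressor is bound and VorL and BexX are active, so *quvQ* is transcribed.
So QuvQ is produced and active.
With repressor QuvQ bound, *pexC* is not transcribed.
So PexC is not produced.
No repressor is bound and KosD is active, so *dovS* is transcribed.

ON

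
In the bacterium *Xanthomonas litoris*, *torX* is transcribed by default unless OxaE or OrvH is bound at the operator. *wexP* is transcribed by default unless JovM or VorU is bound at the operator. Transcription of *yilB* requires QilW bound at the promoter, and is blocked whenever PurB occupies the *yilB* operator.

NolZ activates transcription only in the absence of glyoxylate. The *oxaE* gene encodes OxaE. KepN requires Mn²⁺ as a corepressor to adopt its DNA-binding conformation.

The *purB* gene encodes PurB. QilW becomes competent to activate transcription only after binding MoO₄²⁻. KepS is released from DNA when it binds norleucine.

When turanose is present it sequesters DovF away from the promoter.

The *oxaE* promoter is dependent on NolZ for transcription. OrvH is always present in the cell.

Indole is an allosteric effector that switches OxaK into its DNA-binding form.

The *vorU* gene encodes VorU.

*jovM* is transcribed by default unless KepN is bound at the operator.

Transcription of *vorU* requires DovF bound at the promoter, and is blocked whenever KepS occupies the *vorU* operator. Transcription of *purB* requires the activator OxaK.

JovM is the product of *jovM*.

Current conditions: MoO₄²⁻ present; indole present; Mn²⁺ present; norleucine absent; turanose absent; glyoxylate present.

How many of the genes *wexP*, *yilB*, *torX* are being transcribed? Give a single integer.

Mn²⁺ is present, so KepN is active.
With repressor KepN bound, *jovM* is not transcribed.
So JovM is not produced.
Norleucine is absent, so KepS is active.
Turanose is absent, so DovF is active.
With repressor KepS bound, *vorU* is not transcribed.
So VorU is not produced.
With no repressor bound, *wexP* is transcribed.
→ *wexP* is ON.
Indole is present, so OxaK is active.
No repressor is bound and OxaK is active, so *purB* is transcribed.
So PurB is produced and active.
MoO₄²⁻ is present, so QilW is active.
With repressor PurB bound, *yilB* is not transcribed.
→ *yilB* is OFF.
Glyoxylate is present, so NolZ is inactive.
Required activator NolZ is absent, so *oxaE* is not transcribed.
So OxaE is not produced.
OrvH is produced constitutively and is active.
With repressor OrvH bound, *torX* is not transcribed.
→ *torX* is OFF.
1 of the 3 genes is transcribed.

1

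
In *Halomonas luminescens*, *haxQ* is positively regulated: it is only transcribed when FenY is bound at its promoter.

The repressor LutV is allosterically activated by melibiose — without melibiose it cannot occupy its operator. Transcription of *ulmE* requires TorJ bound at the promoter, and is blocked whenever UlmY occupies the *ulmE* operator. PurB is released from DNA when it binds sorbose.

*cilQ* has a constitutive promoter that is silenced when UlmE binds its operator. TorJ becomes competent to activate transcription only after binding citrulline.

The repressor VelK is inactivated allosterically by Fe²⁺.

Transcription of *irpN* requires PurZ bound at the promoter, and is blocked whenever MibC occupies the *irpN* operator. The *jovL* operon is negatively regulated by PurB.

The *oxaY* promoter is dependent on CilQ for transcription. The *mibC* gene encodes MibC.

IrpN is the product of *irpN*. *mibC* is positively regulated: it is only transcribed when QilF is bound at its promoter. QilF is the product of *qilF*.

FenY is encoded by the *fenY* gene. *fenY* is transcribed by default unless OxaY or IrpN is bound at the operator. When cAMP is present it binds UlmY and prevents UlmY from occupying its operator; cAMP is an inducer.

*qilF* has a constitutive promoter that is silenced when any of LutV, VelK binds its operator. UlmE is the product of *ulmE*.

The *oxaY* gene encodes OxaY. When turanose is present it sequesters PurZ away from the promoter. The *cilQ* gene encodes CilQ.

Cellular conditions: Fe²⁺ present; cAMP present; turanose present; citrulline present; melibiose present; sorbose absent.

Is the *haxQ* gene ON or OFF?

Citrulline is present, so TorJ is active.
cAMP is present, so UlmY is inactive.
No repressor is bound and TorJ is active, so *ulmE* is transcribed.
So UlmE is produced and active.
With repressor UlmE bound, *cilQ* is not transcribed.
So CilQ is not produced.
Required activator CilQ is absent, so *oxaY* is not transcribed.
So OxaY is not produced.
Turanose is present, so PurZ is inactive.
Melibiose is present, so LutV is active.
Fe²⁺ is present, so VelK is inactive.
With repressor LutV bound, *qilF* is not transcribed.
So QilF is not produced.
Required activator QilF is absent, so *mibC* is not transcribed.
So MibC is not produced.
Required activator PurZ is absent, so *irpN* is not transcribed.
So IrpN is not produced.
With no repressor bound, *fenY* is transcribed.
So FenY is produced and active.
No repressor is bound and FenY is active, so *haxQ* is transcribed.

ON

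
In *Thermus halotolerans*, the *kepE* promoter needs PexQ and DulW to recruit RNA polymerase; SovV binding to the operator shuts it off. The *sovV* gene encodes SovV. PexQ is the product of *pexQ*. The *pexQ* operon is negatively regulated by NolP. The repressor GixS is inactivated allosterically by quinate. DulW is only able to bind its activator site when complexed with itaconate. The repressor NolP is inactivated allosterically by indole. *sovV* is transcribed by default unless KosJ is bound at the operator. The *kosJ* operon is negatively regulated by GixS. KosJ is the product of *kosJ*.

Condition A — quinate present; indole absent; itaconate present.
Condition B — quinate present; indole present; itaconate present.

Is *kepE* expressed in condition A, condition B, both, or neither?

Condition A:
Quinate is present, so GixS is inactive.
With no repressor bound, *kosJ* is transcribed.
So KosJ is produced and active.
With repressor KosJ bound, *sovV* is not transcribed.
So SovV is not produced.
Indole is absent, so NolP is active.
With repressor NolP bound, *pexQ* is not transcribed.
So PexQ is not produced.
Itaconate is present, so DulW is active.
Required activator PexQ is absent, so *kepE* is not transcribed.
→ *kepE* is OFF in A.
Condition B:
Quinate is present, so GixS is inactive.
With no repressor bound, *kosJ* is transcribed.
So KosJ is produced and active.
With repressor KosJ bound, *sovV* is not transcribed.
So SovV is not produced.
Indole is present, so NolP is inactive.
With no repressor bound, *pexQ* is transcribed.
So PexQ is produced and active.
Itaconate is present, so DulW is active.
No repressor is bound and PexQ and DulW are active, so *kepE* is transcribed.
→ *kepE* is ON in B.

B only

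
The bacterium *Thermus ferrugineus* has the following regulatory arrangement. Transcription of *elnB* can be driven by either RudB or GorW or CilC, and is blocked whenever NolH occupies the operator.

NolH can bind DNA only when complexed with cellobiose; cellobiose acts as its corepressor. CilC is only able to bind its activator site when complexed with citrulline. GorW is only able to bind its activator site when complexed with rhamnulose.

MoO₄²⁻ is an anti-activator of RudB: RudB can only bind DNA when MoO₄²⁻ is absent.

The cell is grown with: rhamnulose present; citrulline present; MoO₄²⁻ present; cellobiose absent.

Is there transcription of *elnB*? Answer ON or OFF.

MoO₄²⁻ is present, so RudB is inactive.
Cellobiose is absent, so NolH is inactive.
Rhamnulose is present, so GorW is active.
Citrulline is present, so CilC is active.
Activator GorW is present, so *elnB* is transcribed.

ON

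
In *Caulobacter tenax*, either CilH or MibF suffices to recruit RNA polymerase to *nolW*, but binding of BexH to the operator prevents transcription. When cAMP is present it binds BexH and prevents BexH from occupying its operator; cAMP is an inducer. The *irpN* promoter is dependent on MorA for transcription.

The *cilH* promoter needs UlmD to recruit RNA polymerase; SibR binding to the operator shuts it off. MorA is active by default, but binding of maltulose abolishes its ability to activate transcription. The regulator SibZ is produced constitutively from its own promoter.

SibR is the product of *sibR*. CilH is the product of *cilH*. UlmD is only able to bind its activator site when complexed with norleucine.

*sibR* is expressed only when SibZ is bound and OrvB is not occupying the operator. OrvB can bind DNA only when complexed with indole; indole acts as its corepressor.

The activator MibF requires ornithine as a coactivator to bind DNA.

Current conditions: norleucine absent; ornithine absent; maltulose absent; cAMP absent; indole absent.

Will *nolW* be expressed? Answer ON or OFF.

Indole is absent, so OrvB is inactive.
SibZ is produced constitutively and is active.
No repressor is bound and SibZ is active, so *sibR* is transcribed.
So SibR is produced and active.
Norleucine is absent, so UlmD is inactive.
With repressor SibR bound, *cilH* is not transcribed.
So CilH is not produced.
cAMP is absent, so BexH is active.
Ornithine is absent, so MibF is inactive.
With repressor BexH bound, *nolW* is not transcribed.

OFF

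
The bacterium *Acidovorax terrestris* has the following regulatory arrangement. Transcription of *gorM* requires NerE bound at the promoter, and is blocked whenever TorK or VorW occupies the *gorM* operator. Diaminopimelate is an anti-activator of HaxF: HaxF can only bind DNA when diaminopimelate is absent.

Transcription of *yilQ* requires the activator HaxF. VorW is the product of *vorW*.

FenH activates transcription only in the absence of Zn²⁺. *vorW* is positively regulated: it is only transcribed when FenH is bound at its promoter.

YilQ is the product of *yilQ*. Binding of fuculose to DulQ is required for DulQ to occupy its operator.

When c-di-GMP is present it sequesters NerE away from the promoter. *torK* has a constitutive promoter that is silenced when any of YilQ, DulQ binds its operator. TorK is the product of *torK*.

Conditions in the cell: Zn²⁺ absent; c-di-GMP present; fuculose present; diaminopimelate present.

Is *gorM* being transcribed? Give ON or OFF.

Diaminopimelate is present, so HaxF is inactive.
Required activator HaxF is absent, so *yilQ* is not transcribed.
So YilQ is not produced.
Fuculose is present, so DulQ is active.
With repressor DulQ bound, *torK* is not transcribed.
So TorK is not produced.
Zn²⁺ is absent, so FenH is active.
No repressor is bound and FenH is active, so *vorW* is transcribed.
So VorW is produced and active.
c-di-GMP is present, so NerE is inactive.
With repressor VorW bound, *gorM* is not transcribed.

OFF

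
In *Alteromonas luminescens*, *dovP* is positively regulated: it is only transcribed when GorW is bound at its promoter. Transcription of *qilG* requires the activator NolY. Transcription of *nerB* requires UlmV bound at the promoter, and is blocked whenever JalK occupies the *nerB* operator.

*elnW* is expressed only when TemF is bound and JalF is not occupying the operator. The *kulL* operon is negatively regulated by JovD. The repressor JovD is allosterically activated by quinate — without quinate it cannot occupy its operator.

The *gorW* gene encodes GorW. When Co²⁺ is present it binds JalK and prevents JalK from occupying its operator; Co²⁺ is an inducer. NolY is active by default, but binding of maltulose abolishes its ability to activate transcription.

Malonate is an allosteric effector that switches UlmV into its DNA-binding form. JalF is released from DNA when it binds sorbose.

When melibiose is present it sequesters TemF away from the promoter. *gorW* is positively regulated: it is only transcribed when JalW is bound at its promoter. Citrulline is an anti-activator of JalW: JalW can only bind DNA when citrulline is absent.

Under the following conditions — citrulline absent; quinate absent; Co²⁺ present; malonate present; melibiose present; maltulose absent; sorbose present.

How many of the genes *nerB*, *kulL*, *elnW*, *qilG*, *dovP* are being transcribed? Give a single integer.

4

Co²⁺ is present, so JalK is inactive.
Malonate is present, so UlmV is active.
No repressor is bound and UlmV is active, so *nerB* is transcribed.
→ *nerB* is ON.
Quinate is absent, so JovD is inactive.
With no repressor bound, *kulL* is transcribed.
→ *kulL* is ON.
Sorbose is present, so JalF is inactive.
Melibiose is present, so TemF is inactive.
Required activator TemF is absent, so *elnW* is not transcribed.
→ *elnW* is OFF.
Maltulose is absent, so NolY is active.
No repressor is bound and NolY is active, so *qilG* is transcribed.
→ *qilG* is ON.
Citrulline is absent, so JalW is active.
No repressor is bound and JalW is active, so *gorW* is transcribed.
So GorW is produced and active.
No repressor is bound and GorW is active, so *dovP* is transcribed.
→ *dovP* is ON.
4 of the 5 genes are transcribed.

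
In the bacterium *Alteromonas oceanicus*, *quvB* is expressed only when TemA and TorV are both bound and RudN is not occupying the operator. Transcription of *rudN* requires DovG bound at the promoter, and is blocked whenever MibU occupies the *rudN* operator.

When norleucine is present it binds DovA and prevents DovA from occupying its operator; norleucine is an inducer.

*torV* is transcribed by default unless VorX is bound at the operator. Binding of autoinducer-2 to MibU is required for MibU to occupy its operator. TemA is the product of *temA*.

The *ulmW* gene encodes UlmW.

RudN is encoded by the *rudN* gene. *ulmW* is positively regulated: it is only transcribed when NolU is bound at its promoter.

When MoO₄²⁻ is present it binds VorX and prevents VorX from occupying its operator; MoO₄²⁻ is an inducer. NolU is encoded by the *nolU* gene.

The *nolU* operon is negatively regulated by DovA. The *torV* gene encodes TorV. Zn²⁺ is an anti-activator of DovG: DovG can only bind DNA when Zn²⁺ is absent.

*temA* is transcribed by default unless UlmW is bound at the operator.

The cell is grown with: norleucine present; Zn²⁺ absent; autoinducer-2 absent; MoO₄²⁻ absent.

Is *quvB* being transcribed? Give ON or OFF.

OFF

Autoinducer-2 is absent, so MibU is inactive.
Zn²⁺ is absent, so DovG is active.
No repressor is bound and DovG is active, so *rudN* is transcribed.
So RudN is produced and active.
Norleucine is present, so DovA is inactive.
With no repressor bound, *nolU* is transcribed.
So NolU is produced and active.
No repressor is bound and NolU is active, so *ulmW* is transcribed.
So UlmW is produced and active.
With repressor UlmW bound, *temA* is not transcribed.
So TemA is not produced.
MoO₄²⁻ is absent, so VorX is active.
With repressor VorX bound, *torV* is not transcribed.
So TorV is not produced.
With repressor RudN bound, *quvB* is not transcribed.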